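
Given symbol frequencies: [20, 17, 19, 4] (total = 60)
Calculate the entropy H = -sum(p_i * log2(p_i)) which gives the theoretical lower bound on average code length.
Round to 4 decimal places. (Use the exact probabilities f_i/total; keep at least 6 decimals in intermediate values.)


Per-symbol terms -p_i * log2(p_i) with p_i = f_i/60:
  p = 20/60 = 0.333333: log2(p) = -1.584963, -p*log2(p) = 0.528321
  p = 17/60 = 0.283333: log2(p) = -1.819428, -p*log2(p) = 0.515505
  p = 19/60 = 0.316667: log2(p) = -1.658963, -p*log2(p) = 0.525338
  p = 4/60 = 0.066667: log2(p) = -3.906891, -p*log2(p) = 0.260459
H = 0.528321 + 0.515505 + 0.525338 + 0.260459 = 1.829623

H = 1.8296 bits/symbol


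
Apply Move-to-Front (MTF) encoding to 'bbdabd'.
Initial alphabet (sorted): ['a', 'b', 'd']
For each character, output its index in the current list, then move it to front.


MTF encoding:
'b': index 1 in ['a', 'b', 'd'] -> ['b', 'a', 'd']
'b': index 0 in ['b', 'a', 'd'] -> ['b', 'a', 'd']
'd': index 2 in ['b', 'a', 'd'] -> ['d', 'b', 'a']
'a': index 2 in ['d', 'b', 'a'] -> ['a', 'd', 'b']
'b': index 2 in ['a', 'd', 'b'] -> ['b', 'a', 'd']
'd': index 2 in ['b', 'a', 'd'] -> ['d', 'b', 'a']


Output: [1, 0, 2, 2, 2, 2]


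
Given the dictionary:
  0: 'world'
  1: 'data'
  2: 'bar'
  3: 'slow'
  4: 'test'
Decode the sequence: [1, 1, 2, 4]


Look up each index in the dictionary:
  1 -> 'data'
  1 -> 'data'
  2 -> 'bar'
  4 -> 'test'

Decoded: "data data bar test"


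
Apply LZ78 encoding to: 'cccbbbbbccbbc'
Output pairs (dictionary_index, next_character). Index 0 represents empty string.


LZ78 encoding steps:
Dictionary: {0: ''}
Step 1: w='' (idx 0), next='c' -> output (0, 'c'), add 'c' as idx 1
Step 2: w='c' (idx 1), next='c' -> output (1, 'c'), add 'cc' as idx 2
Step 3: w='' (idx 0), next='b' -> output (0, 'b'), add 'b' as idx 3
Step 4: w='b' (idx 3), next='b' -> output (3, 'b'), add 'bb' as idx 4
Step 5: w='bb' (idx 4), next='c' -> output (4, 'c'), add 'bbc' as idx 5
Step 6: w='c' (idx 1), next='b' -> output (1, 'b'), add 'cb' as idx 6
Step 7: w='b' (idx 3), next='c' -> output (3, 'c'), add 'bc' as idx 7


Encoded: [(0, 'c'), (1, 'c'), (0, 'b'), (3, 'b'), (4, 'c'), (1, 'b'), (3, 'c')]


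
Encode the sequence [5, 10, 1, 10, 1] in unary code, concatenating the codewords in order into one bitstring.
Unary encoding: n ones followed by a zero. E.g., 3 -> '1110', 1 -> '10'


Encode each number as n ones followed by a terminating 0:
  5 -> 111110 (6 bits)
  10 -> 11111111110 (11 bits)
  1 -> 10 (2 bits)
  10 -> 11111111110 (11 bits)
  1 -> 10 (2 bits)
Total length = 6 + 11 + 2 + 11 + 2 = 32 bits.

Unary([5, 10, 1, 10, 1]) = 11111011111111110101111111111010 (32 bits)


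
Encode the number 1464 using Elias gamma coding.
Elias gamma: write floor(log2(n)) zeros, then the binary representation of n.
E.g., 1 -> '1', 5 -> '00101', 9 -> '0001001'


num_bits = floor(log2(1464)) + 1 = 11
leading_zeros = num_bits - 1 = 10
binary(1464) = 10110111000

Elias gamma(1464) = '0000000000' + '10110111000' = 000000000010110111000 (21 bits)


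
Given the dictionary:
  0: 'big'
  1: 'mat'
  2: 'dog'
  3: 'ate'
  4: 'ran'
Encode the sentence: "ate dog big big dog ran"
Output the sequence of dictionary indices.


Look up each word in the dictionary:
  'ate' -> 3
  'dog' -> 2
  'big' -> 0
  'big' -> 0
  'dog' -> 2
  'ran' -> 4

Encoded: [3, 2, 0, 0, 2, 4]


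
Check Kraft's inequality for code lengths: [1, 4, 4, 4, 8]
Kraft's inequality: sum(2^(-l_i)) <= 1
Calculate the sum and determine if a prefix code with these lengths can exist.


Sum = 2^(-1) + 2^(-4) + 2^(-4) + 2^(-4) + 2^(-8)
    = 0.5 + 0.0625 + 0.0625 + 0.0625 + 0.00390625
    = 177/256 = 0.69140625
Since 0.69140625 <= 1, Kraft's inequality IS satisfied.
A prefix code with these lengths CAN exist.

Kraft sum = 0.69140625. Satisfied.


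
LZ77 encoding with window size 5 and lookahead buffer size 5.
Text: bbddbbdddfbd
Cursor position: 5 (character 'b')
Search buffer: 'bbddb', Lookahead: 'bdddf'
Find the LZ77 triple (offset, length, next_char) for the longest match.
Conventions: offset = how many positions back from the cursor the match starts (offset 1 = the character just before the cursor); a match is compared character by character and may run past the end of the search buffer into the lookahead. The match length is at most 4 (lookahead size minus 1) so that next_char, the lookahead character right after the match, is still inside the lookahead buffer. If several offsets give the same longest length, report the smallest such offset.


Try each offset into the search buffer:
  offset=1 (pos 4, char 'b'): match length 1
  offset=2 (pos 3, char 'd'): match length 0
  offset=3 (pos 2, char 'd'): match length 0
  offset=4 (pos 1, char 'b'): match length 3
  offset=5 (pos 0, char 'b'): match length 1
Longest match has length 3 at offset 4.
next_char = character at position 5 + 3 = 8 -> 'd'

Best match: offset=4, length=3 (matching 'bdd' starting at position 1)
LZ77 triple: (4, 3, 'd')


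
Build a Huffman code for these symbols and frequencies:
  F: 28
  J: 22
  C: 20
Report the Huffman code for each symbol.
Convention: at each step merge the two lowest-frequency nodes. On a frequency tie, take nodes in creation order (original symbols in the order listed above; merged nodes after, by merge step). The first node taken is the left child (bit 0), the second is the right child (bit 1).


Huffman tree construction:
Step 1: Merge C(20) + J(22) = 42
Step 2: Merge F(28) + (C+J)(42) = 70
Read each symbol's code off the tree from the root (left child = 0, right child = 1).

Codes:
  F: 0 (length 1)
  J: 11 (length 2)
  C: 10 (length 2)
Average code length: 112/70 = 1.6000 bits/symbol


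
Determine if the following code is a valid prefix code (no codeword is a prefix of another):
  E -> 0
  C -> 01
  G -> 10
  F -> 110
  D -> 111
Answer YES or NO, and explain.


Checking each pair (does one codeword prefix another?):
  E='0' vs C='01': prefix -- VIOLATION

NO -- this is NOT a valid prefix code. E (0) is a prefix of C (01).


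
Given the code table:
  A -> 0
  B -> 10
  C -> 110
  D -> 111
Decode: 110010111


Decoding:
110 -> C
0 -> A
10 -> B
111 -> D


Result: CABD


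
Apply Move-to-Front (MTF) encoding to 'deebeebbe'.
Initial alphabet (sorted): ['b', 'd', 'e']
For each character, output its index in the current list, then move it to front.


MTF encoding:
'd': index 1 in ['b', 'd', 'e'] -> ['d', 'b', 'e']
'e': index 2 in ['d', 'b', 'e'] -> ['e', 'd', 'b']
'e': index 0 in ['e', 'd', 'b'] -> ['e', 'd', 'b']
'b': index 2 in ['e', 'd', 'b'] -> ['b', 'e', 'd']
'e': index 1 in ['b', 'e', 'd'] -> ['e', 'b', 'd']
'e': index 0 in ['e', 'b', 'd'] -> ['e', 'b', 'd']
'b': index 1 in ['e', 'b', 'd'] -> ['b', 'e', 'd']
'b': index 0 in ['b', 'e', 'd'] -> ['b', 'e', 'd']
'e': index 1 in ['b', 'e', 'd'] -> ['e', 'b', 'd']


Output: [1, 2, 0, 2, 1, 0, 1, 0, 1]


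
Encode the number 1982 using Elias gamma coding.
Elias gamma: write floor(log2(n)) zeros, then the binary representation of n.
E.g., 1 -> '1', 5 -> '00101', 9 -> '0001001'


num_bits = floor(log2(1982)) + 1 = 11
leading_zeros = num_bits - 1 = 10
binary(1982) = 11110111110

Elias gamma(1982) = '0000000000' + '11110111110' = 000000000011110111110 (21 bits)


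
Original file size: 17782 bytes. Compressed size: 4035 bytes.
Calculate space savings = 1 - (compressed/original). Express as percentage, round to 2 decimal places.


ratio = compressed/original = 4035/17782 = 0.226915
savings = 1 - ratio = 1 - 0.226915 = 0.773085
as a percentage: 0.773085 * 100 = 77.31%

Space savings = 1 - 4035/17782 = 77.31%


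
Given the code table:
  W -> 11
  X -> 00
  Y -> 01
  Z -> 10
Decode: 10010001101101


Decoding:
10 -> Z
01 -> Y
00 -> X
01 -> Y
10 -> Z
11 -> W
01 -> Y


Result: ZYXYZWY


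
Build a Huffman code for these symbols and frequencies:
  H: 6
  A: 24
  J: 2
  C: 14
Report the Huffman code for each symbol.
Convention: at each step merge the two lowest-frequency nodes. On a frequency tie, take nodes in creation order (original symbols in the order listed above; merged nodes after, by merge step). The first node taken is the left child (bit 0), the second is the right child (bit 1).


Huffman tree construction:
Step 1: Merge J(2) + H(6) = 8
Step 2: Merge (J+H)(8) + C(14) = 22
Step 3: Merge ((J+H)+C)(22) + A(24) = 46
Read each symbol's code off the tree from the root (left child = 0, right child = 1).

Codes:
  H: 001 (length 3)
  A: 1 (length 1)
  J: 000 (length 3)
  C: 01 (length 2)
Average code length: 76/46 = 1.6522 bits/symbol


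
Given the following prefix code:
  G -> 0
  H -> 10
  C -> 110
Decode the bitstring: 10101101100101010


Decoding step by step:
Bits 10 -> H
Bits 10 -> H
Bits 110 -> C
Bits 110 -> C
Bits 0 -> G
Bits 10 -> H
Bits 10 -> H
Bits 10 -> H


Decoded message: HHCCGHHH


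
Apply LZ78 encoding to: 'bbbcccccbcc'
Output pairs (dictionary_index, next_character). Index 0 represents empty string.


LZ78 encoding steps:
Dictionary: {0: ''}
Step 1: w='' (idx 0), next='b' -> output (0, 'b'), add 'b' as idx 1
Step 2: w='b' (idx 1), next='b' -> output (1, 'b'), add 'bb' as idx 2
Step 3: w='' (idx 0), next='c' -> output (0, 'c'), add 'c' as idx 3
Step 4: w='c' (idx 3), next='c' -> output (3, 'c'), add 'cc' as idx 4
Step 5: w='cc' (idx 4), next='b' -> output (4, 'b'), add 'ccb' as idx 5
Step 6: w='cc' (idx 4), end of input -> output (4, '')


Encoded: [(0, 'b'), (1, 'b'), (0, 'c'), (3, 'c'), (4, 'b'), (4, '')]


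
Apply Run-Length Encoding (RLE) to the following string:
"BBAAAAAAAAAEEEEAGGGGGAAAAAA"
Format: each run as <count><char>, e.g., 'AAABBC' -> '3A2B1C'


Scanning runs left to right:
  i=0: run of 'B' x 2 -> '2B'
  i=2: run of 'A' x 9 -> '9A'
  i=11: run of 'E' x 4 -> '4E'
  i=15: run of 'A' x 1 -> '1A'
  i=16: run of 'G' x 5 -> '5G'
  i=21: run of 'A' x 6 -> '6A'

RLE = 2B9A4E1A5G6A


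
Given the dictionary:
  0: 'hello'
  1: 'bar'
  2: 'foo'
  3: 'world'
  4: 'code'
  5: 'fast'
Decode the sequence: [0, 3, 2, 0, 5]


Look up each index in the dictionary:
  0 -> 'hello'
  3 -> 'world'
  2 -> 'foo'
  0 -> 'hello'
  5 -> 'fast'

Decoded: "hello world foo hello fast"


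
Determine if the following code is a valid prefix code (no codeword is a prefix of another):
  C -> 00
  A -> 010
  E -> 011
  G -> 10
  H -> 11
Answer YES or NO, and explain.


Checking each pair (does one codeword prefix another?):
  C='00' vs A='010': no prefix
  C='00' vs E='011': no prefix
  C='00' vs G='10': no prefix
  C='00' vs H='11': no prefix
  A='010' vs C='00': no prefix
  A='010' vs E='011': no prefix
  A='010' vs G='10': no prefix
  A='010' vs H='11': no prefix
  E='011' vs C='00': no prefix
  E='011' vs A='010': no prefix
  E='011' vs G='10': no prefix
  E='011' vs H='11': no prefix
  G='10' vs C='00': no prefix
  G='10' vs A='010': no prefix
  G='10' vs E='011': no prefix
  G='10' vs H='11': no prefix
  H='11' vs C='00': no prefix
  H='11' vs A='010': no prefix
  H='11' vs E='011': no prefix
  H='11' vs G='10': no prefix
No violation found over all pairs.

YES -- this is a valid prefix code. No codeword is a prefix of any other codeword.


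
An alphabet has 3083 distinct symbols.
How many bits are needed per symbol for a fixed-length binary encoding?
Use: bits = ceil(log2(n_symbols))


log2(3083) = 11.5901
Bracket: 2^11 = 2048 < 3083 <= 2^12 = 4096
So ceil(log2(3083)) = 12

bits = ceil(log2(3083)) = ceil(11.5901) = 12 bits


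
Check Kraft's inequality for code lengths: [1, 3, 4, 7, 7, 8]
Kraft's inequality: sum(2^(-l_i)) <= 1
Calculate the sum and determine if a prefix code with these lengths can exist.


Sum = 2^(-1) + 2^(-3) + 2^(-4) + 2^(-7) + 2^(-7) + 2^(-8)
    = 0.5 + 0.125 + 0.0625 + 0.0078125 + 0.0078125 + 0.00390625
    = 181/256 = 0.70703125
Since 0.70703125 <= 1, Kraft's inequality IS satisfied.
A prefix code with these lengths CAN exist.

Kraft sum = 0.70703125. Satisfied.


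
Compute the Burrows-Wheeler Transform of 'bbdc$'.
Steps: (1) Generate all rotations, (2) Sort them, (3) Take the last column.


Rotations (sorted):
  0: $bbdc -> last char: c
  1: bbdc$ -> last char: $
  2: bdc$b -> last char: b
  3: c$bbd -> last char: d
  4: dc$bb -> last char: b


BWT = c$bdb


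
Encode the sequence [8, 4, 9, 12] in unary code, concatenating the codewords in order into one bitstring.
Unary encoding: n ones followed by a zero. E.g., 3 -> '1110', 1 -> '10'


Encode each number as n ones followed by a terminating 0:
  8 -> 111111110 (9 bits)
  4 -> 11110 (5 bits)
  9 -> 1111111110 (10 bits)
  12 -> 1111111111110 (13 bits)
Total length = 9 + 5 + 10 + 13 = 37 bits.

Unary([8, 4, 9, 12]) = 1111111101111011111111101111111111110 (37 bits)


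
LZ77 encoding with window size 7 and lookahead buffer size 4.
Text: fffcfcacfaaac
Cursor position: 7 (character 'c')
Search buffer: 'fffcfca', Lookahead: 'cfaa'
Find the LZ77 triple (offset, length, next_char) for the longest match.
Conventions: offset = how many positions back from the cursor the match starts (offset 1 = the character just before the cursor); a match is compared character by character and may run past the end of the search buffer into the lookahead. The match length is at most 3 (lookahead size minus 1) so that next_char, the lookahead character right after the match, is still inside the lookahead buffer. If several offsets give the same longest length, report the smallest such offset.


Try each offset into the search buffer:
  offset=1 (pos 6, char 'a'): match length 0
  offset=2 (pos 5, char 'c'): match length 1
  offset=3 (pos 4, char 'f'): match length 0
  offset=4 (pos 3, char 'c'): match length 2
  offset=5 (pos 2, char 'f'): match length 0
  offset=6 (pos 1, char 'f'): match length 0
  offset=7 (pos 0, char 'f'): match length 0
Longest match has length 2 at offset 4.
next_char = character at position 7 + 2 = 9 -> 'a'

Best match: offset=4, length=2 (matching 'cf' starting at position 3)
LZ77 triple: (4, 2, 'a')


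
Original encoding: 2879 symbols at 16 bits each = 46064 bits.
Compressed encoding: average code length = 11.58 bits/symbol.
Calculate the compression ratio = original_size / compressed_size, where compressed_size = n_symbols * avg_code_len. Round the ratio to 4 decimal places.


original_size = n_symbols * orig_bits = 2879 * 16 = 46064 bits
compressed_size = n_symbols * avg_code_len = 2879 * 11.58 = 33338.82 bits
ratio = original_size / compressed_size = 46064 / 33338.82 = 1.3817

Compression ratio = 1.3817


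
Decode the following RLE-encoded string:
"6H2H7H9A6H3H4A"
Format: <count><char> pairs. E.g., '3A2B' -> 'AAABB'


Expanding each <count><char> pair:
  6H -> 'HHHHHH'
  2H -> 'HH'
  7H -> 'HHHHHHH'
  9A -> 'AAAAAAAAA'
  6H -> 'HHHHHH'
  3H -> 'HHH'
  4A -> 'AAAA'

Decoded = HHHHHHHHHHHHHHHAAAAAAAAAHHHHHHHHHAAAA


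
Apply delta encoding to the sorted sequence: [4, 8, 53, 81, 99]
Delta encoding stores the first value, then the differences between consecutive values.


First value: 4
Deltas:
  8 - 4 = 4
  53 - 8 = 45
  81 - 53 = 28
  99 - 81 = 18


Delta encoded: [4, 4, 45, 28, 18]


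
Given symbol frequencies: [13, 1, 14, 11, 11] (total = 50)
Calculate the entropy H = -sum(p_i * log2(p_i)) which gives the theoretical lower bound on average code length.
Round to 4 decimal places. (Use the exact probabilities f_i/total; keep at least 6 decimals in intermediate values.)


Per-symbol terms -p_i * log2(p_i) with p_i = f_i/50:
  p = 13/50 = 0.260000: log2(p) = -1.943416, -p*log2(p) = 0.505288
  p = 1/50 = 0.020000: log2(p) = -5.643856, -p*log2(p) = 0.112877
  p = 14/50 = 0.280000: log2(p) = -1.836501, -p*log2(p) = 0.514220
  p = 11/50 = 0.220000: log2(p) = -2.184425, -p*log2(p) = 0.480573
  p = 11/50 = 0.220000: log2(p) = -2.184425, -p*log2(p) = 0.480573
H = 0.505288 + 0.112877 + 0.514220 + 0.480573 + 0.480573 = 2.093531

H = 2.0935 bits/symbol


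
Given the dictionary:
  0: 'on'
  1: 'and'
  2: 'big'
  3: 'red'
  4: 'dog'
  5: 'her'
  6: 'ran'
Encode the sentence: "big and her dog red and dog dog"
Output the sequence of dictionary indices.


Look up each word in the dictionary:
  'big' -> 2
  'and' -> 1
  'her' -> 5
  'dog' -> 4
  'red' -> 3
  'and' -> 1
  'dog' -> 4
  'dog' -> 4

Encoded: [2, 1, 5, 4, 3, 1, 4, 4]


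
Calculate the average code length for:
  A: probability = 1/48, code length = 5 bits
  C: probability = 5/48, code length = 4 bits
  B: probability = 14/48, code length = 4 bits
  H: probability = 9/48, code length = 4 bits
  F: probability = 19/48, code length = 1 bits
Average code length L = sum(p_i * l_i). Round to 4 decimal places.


Weighted contributions p_i * l_i:
  A: (1/48) * 5 = 5/48
  C: (5/48) * 4 = 20/48
  B: (14/48) * 4 = 56/48
  H: (9/48) * 4 = 36/48
  F: (19/48) * 1 = 19/48
Sum = (5 + 20 + 56 + 36 + 19)/48 = 136/48

L = 136/48 = 2.8333 bits/symbol


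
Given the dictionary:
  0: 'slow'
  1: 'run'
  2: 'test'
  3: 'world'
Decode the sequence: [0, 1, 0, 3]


Look up each index in the dictionary:
  0 -> 'slow'
  1 -> 'run'
  0 -> 'slow'
  3 -> 'world'

Decoded: "slow run slow world"


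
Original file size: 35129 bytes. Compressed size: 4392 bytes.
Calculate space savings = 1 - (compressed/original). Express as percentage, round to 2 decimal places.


ratio = compressed/original = 4392/35129 = 0.125025
savings = 1 - ratio = 1 - 0.125025 = 0.874975
as a percentage: 0.874975 * 100 = 87.5%

Space savings = 1 - 4392/35129 = 87.5%


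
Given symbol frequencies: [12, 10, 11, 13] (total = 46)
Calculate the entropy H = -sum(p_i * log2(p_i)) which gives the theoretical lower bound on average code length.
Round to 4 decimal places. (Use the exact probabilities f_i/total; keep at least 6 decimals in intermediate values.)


Per-symbol terms -p_i * log2(p_i) with p_i = f_i/46:
  p = 12/46 = 0.260870: log2(p) = -1.938599, -p*log2(p) = 0.505722
  p = 10/46 = 0.217391: log2(p) = -2.201634, -p*log2(p) = 0.478616
  p = 11/46 = 0.239130: log2(p) = -2.064130, -p*log2(p) = 0.493596
  p = 13/46 = 0.282609: log2(p) = -1.823122, -p*log2(p) = 0.515230
H = 0.505722 + 0.478616 + 0.493596 + 0.515230 = 1.993164

H = 1.9932 bits/symbol


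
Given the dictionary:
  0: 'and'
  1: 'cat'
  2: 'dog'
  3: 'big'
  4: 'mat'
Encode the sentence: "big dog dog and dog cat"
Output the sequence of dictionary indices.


Look up each word in the dictionary:
  'big' -> 3
  'dog' -> 2
  'dog' -> 2
  'and' -> 0
  'dog' -> 2
  'cat' -> 1

Encoded: [3, 2, 2, 0, 2, 1]


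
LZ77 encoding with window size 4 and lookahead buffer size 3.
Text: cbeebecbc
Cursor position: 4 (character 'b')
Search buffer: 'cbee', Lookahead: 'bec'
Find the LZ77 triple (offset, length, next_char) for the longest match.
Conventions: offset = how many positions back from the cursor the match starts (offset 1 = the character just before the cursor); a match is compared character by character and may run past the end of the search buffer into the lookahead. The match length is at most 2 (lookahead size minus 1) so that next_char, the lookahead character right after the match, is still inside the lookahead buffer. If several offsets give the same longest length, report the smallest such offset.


Try each offset into the search buffer:
  offset=1 (pos 3, char 'e'): match length 0
  offset=2 (pos 2, char 'e'): match length 0
  offset=3 (pos 1, char 'b'): match length 2
  offset=4 (pos 0, char 'c'): match length 0
Longest match has length 2 at offset 3.
next_char = character at position 4 + 2 = 6 -> 'c'

Best match: offset=3, length=2 (matching 'be' starting at position 1)
LZ77 triple: (3, 2, 'c')


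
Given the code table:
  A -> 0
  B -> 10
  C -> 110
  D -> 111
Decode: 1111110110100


Decoding:
111 -> D
111 -> D
0 -> A
110 -> C
10 -> B
0 -> A


Result: DDACBA


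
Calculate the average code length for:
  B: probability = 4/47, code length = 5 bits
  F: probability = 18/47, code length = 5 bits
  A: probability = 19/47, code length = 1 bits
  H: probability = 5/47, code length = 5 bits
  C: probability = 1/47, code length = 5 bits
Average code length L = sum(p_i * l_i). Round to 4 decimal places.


Weighted contributions p_i * l_i:
  B: (4/47) * 5 = 20/47
  F: (18/47) * 5 = 90/47
  A: (19/47) * 1 = 19/47
  H: (5/47) * 5 = 25/47
  C: (1/47) * 5 = 5/47
Sum = (20 + 90 + 19 + 25 + 5)/47 = 159/47

L = 159/47 = 3.3830 bits/symbol


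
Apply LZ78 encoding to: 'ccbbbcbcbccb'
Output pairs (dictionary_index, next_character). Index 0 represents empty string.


LZ78 encoding steps:
Dictionary: {0: ''}
Step 1: w='' (idx 0), next='c' -> output (0, 'c'), add 'c' as idx 1
Step 2: w='c' (idx 1), next='b' -> output (1, 'b'), add 'cb' as idx 2
Step 3: w='' (idx 0), next='b' -> output (0, 'b'), add 'b' as idx 3
Step 4: w='b' (idx 3), next='c' -> output (3, 'c'), add 'bc' as idx 4
Step 5: w='bc' (idx 4), next='b' -> output (4, 'b'), add 'bcb' as idx 5
Step 6: w='c' (idx 1), next='c' -> output (1, 'c'), add 'cc' as idx 6
Step 7: w='b' (idx 3), end of input -> output (3, '')


Encoded: [(0, 'c'), (1, 'b'), (0, 'b'), (3, 'c'), (4, 'b'), (1, 'c'), (3, '')]


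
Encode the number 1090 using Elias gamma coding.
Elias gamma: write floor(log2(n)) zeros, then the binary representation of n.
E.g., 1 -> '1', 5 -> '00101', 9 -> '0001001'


num_bits = floor(log2(1090)) + 1 = 11
leading_zeros = num_bits - 1 = 10
binary(1090) = 10001000010

Elias gamma(1090) = '0000000000' + '10001000010' = 000000000010001000010 (21 bits)


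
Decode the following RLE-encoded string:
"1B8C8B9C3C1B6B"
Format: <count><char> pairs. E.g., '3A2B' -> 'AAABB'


Expanding each <count><char> pair:
  1B -> 'B'
  8C -> 'CCCCCCCC'
  8B -> 'BBBBBBBB'
  9C -> 'CCCCCCCCC'
  3C -> 'CCC'
  1B -> 'B'
  6B -> 'BBBBBB'

Decoded = BCCCCCCCCBBBBBBBBCCCCCCCCCCCCBBBBBBB


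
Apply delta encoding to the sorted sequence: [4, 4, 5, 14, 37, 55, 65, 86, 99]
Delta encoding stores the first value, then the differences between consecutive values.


First value: 4
Deltas:
  4 - 4 = 0
  5 - 4 = 1
  14 - 5 = 9
  37 - 14 = 23
  55 - 37 = 18
  65 - 55 = 10
  86 - 65 = 21
  99 - 86 = 13


Delta encoded: [4, 0, 1, 9, 23, 18, 10, 21, 13]


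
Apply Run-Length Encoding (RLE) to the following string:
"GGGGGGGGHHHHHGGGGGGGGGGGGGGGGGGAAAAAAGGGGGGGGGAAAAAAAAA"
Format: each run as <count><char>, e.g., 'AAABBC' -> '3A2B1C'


Scanning runs left to right:
  i=0: run of 'G' x 8 -> '8G'
  i=8: run of 'H' x 5 -> '5H'
  i=13: run of 'G' x 18 -> '18G'
  i=31: run of 'A' x 6 -> '6A'
  i=37: run of 'G' x 9 -> '9G'
  i=46: run of 'A' x 9 -> '9A'

RLE = 8G5H18G6A9G9A


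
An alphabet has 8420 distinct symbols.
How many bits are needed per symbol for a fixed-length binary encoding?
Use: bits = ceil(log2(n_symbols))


log2(8420) = 13.0396
Bracket: 2^13 = 8192 < 8420 <= 2^14 = 16384
So ceil(log2(8420)) = 14

bits = ceil(log2(8420)) = ceil(13.0396) = 14 bits


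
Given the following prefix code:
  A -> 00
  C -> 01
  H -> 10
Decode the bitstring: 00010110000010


Decoding step by step:
Bits 00 -> A
Bits 01 -> C
Bits 01 -> C
Bits 10 -> H
Bits 00 -> A
Bits 00 -> A
Bits 10 -> H


Decoded message: ACCHAAH


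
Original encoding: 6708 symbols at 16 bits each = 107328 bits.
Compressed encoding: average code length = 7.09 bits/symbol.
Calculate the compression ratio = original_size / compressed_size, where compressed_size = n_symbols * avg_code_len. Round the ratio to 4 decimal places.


original_size = n_symbols * orig_bits = 6708 * 16 = 107328 bits
compressed_size = n_symbols * avg_code_len = 6708 * 7.09 = 47559.72 bits
ratio = original_size / compressed_size = 107328 / 47559.72 = 2.2567

Compression ratio = 2.2567


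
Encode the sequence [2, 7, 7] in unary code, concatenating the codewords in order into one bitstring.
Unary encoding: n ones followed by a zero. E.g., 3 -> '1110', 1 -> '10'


Encode each number as n ones followed by a terminating 0:
  2 -> 110 (3 bits)
  7 -> 11111110 (8 bits)
  7 -> 11111110 (8 bits)
Total length = 3 + 8 + 8 = 19 bits.

Unary([2, 7, 7]) = 1101111111011111110 (19 bits)


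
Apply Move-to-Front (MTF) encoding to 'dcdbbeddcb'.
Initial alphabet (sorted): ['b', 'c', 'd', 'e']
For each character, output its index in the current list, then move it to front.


MTF encoding:
'd': index 2 in ['b', 'c', 'd', 'e'] -> ['d', 'b', 'c', 'e']
'c': index 2 in ['d', 'b', 'c', 'e'] -> ['c', 'd', 'b', 'e']
'd': index 1 in ['c', 'd', 'b', 'e'] -> ['d', 'c', 'b', 'e']
'b': index 2 in ['d', 'c', 'b', 'e'] -> ['b', 'd', 'c', 'e']
'b': index 0 in ['b', 'd', 'c', 'e'] -> ['b', 'd', 'c', 'e']
'e': index 3 in ['b', 'd', 'c', 'e'] -> ['e', 'b', 'd', 'c']
'd': index 2 in ['e', 'b', 'd', 'c'] -> ['d', 'e', 'b', 'c']
'd': index 0 in ['d', 'e', 'b', 'c'] -> ['d', 'e', 'b', 'c']
'c': index 3 in ['d', 'e', 'b', 'c'] -> ['c', 'd', 'e', 'b']
'b': index 3 in ['c', 'd', 'e', 'b'] -> ['b', 'c', 'd', 'e']


Output: [2, 2, 1, 2, 0, 3, 2, 0, 3, 3]


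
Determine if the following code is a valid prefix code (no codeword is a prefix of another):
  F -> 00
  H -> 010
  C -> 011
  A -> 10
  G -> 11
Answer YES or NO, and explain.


Checking each pair (does one codeword prefix another?):
  F='00' vs H='010': no prefix
  F='00' vs C='011': no prefix
  F='00' vs A='10': no prefix
  F='00' vs G='11': no prefix
  H='010' vs F='00': no prefix
  H='010' vs C='011': no prefix
  H='010' vs A='10': no prefix
  H='010' vs G='11': no prefix
  C='011' vs F='00': no prefix
  C='011' vs H='010': no prefix
  C='011' vs A='10': no prefix
  C='011' vs G='11': no prefix
  A='10' vs F='00': no prefix
  A='10' vs H='010': no prefix
  A='10' vs C='011': no prefix
  A='10' vs G='11': no prefix
  G='11' vs F='00': no prefix
  G='11' vs H='010': no prefix
  G='11' vs C='011': no prefix
  G='11' vs A='10': no prefix
No violation found over all pairs.

YES -- this is a valid prefix code. No codeword is a prefix of any other codeword.


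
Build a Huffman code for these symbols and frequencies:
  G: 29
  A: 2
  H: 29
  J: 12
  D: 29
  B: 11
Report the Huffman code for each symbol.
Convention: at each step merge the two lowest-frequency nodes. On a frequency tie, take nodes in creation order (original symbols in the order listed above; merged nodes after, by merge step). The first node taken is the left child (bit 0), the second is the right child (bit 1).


Huffman tree construction:
Step 1: Merge A(2) + B(11) = 13
Step 2: Merge J(12) + (A+B)(13) = 25
Step 3: Merge (J+(A+B))(25) + G(29) = 54
Step 4: Merge H(29) + D(29) = 58
Step 5: Merge ((J+(A+B))+G)(54) + (H+D)(58) = 112
Read each symbol's code off the tree from the root (left child = 0, right child = 1).

Codes:
  G: 01 (length 2)
  A: 0010 (length 4)
  H: 10 (length 2)
  J: 000 (length 3)
  D: 11 (length 2)
  B: 0011 (length 4)
Average code length: 262/112 = 2.3393 bits/symbol


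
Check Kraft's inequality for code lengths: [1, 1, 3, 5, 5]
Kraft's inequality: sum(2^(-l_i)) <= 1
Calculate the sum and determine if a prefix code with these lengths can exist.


Sum = 2^(-1) + 2^(-1) + 2^(-3) + 2^(-5) + 2^(-5)
    = 0.5 + 0.5 + 0.125 + 0.03125 + 0.03125
    = 38/32 = 1.1875
Since 1.1875 > 1, Kraft's inequality is NOT satisfied.
A prefix code with these lengths CANNOT exist.

Kraft sum = 1.1875. Not satisfied.


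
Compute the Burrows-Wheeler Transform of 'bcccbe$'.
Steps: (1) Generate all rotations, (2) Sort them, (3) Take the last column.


Rotations (sorted):
  0: $bcccbe -> last char: e
  1: bcccbe$ -> last char: $
  2: be$bccc -> last char: c
  3: cbe$bcc -> last char: c
  4: ccbe$bc -> last char: c
  5: cccbe$b -> last char: b
  6: e$bcccb -> last char: b


BWT = e$cccbb


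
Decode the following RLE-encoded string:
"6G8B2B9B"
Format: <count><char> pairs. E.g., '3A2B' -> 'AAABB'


Expanding each <count><char> pair:
  6G -> 'GGGGGG'
  8B -> 'BBBBBBBB'
  2B -> 'BB'
  9B -> 'BBBBBBBBB'

Decoded = GGGGGGBBBBBBBBBBBBBBBBBBB


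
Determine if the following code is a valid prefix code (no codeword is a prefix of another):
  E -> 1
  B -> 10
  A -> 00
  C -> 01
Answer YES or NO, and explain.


Checking each pair (does one codeword prefix another?):
  E='1' vs B='10': prefix -- VIOLATION

NO -- this is NOT a valid prefix code. E (1) is a prefix of B (10).


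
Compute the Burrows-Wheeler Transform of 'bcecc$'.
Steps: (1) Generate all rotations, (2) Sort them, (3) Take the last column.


Rotations (sorted):
  0: $bcecc -> last char: c
  1: bcecc$ -> last char: $
  2: c$bcec -> last char: c
  3: cc$bce -> last char: e
  4: cecc$b -> last char: b
  5: ecc$bc -> last char: c


BWT = c$cebc


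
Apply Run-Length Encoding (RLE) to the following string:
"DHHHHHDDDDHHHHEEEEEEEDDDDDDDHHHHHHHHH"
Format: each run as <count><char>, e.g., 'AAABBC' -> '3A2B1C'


Scanning runs left to right:
  i=0: run of 'D' x 1 -> '1D'
  i=1: run of 'H' x 5 -> '5H'
  i=6: run of 'D' x 4 -> '4D'
  i=10: run of 'H' x 4 -> '4H'
  i=14: run of 'E' x 7 -> '7E'
  i=21: run of 'D' x 7 -> '7D'
  i=28: run of 'H' x 9 -> '9H'

RLE = 1D5H4D4H7E7D9H


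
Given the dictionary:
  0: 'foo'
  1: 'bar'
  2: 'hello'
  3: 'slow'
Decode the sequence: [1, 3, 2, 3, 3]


Look up each index in the dictionary:
  1 -> 'bar'
  3 -> 'slow'
  2 -> 'hello'
  3 -> 'slow'
  3 -> 'slow'

Decoded: "bar slow hello slow slow"


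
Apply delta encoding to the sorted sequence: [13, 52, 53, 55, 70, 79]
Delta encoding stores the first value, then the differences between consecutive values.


First value: 13
Deltas:
  52 - 13 = 39
  53 - 52 = 1
  55 - 53 = 2
  70 - 55 = 15
  79 - 70 = 9


Delta encoded: [13, 39, 1, 2, 15, 9]


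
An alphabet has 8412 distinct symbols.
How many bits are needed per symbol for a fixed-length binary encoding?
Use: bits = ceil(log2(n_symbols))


log2(8412) = 13.0382
Bracket: 2^13 = 8192 < 8412 <= 2^14 = 16384
So ceil(log2(8412)) = 14

bits = ceil(log2(8412)) = ceil(13.0382) = 14 bits


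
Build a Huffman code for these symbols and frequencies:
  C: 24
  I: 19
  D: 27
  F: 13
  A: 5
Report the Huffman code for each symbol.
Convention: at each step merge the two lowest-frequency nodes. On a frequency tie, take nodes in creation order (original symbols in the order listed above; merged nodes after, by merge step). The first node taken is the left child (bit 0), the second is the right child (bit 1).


Huffman tree construction:
Step 1: Merge A(5) + F(13) = 18
Step 2: Merge (A+F)(18) + I(19) = 37
Step 3: Merge C(24) + D(27) = 51
Step 4: Merge ((A+F)+I)(37) + (C+D)(51) = 88
Read each symbol's code off the tree from the root (left child = 0, right child = 1).

Codes:
  C: 10 (length 2)
  I: 01 (length 2)
  D: 11 (length 2)
  F: 001 (length 3)
  A: 000 (length 3)
Average code length: 194/88 = 2.2045 bits/symbol


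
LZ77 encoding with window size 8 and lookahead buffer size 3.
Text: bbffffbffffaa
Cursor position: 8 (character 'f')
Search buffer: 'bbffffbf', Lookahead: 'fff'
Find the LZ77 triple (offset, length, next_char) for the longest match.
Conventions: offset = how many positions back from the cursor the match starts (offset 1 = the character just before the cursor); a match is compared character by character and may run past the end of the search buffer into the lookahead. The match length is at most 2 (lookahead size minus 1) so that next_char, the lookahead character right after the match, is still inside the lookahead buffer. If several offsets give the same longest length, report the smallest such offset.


Try each offset into the search buffer:
  offset=1 (pos 7, char 'f'): match length 2
  offset=2 (pos 6, char 'b'): match length 0
  offset=3 (pos 5, char 'f'): match length 1
  offset=4 (pos 4, char 'f'): match length 2
  offset=5 (pos 3, char 'f'): match length 2
  offset=6 (pos 2, char 'f'): match length 2
  offset=7 (pos 1, char 'b'): match length 0
  offset=8 (pos 0, char 'b'): match length 0
Longest match has length 2, found at offsets 1, 4, 5, 6; take the smallest, offset 1.
next_char = character at position 8 + 2 = 10 -> 'f'

Best match: offset=1, length=2 (matching 'ff' starting at position 7)
LZ77 triple: (1, 2, 'f')


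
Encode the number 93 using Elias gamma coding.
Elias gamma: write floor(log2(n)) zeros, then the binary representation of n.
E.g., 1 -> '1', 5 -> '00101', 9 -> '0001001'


num_bits = floor(log2(93)) + 1 = 7
leading_zeros = num_bits - 1 = 6
binary(93) = 1011101

Elias gamma(93) = '000000' + '1011101' = 0000001011101 (13 bits)


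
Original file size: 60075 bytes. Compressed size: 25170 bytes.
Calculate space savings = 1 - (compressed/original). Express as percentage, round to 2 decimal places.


ratio = compressed/original = 25170/60075 = 0.418976
savings = 1 - ratio = 1 - 0.418976 = 0.581024
as a percentage: 0.581024 * 100 = 58.1%

Space savings = 1 - 25170/60075 = 58.1%


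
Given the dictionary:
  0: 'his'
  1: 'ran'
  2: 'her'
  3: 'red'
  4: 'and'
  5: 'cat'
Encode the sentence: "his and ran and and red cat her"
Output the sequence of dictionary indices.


Look up each word in the dictionary:
  'his' -> 0
  'and' -> 4
  'ran' -> 1
  'and' -> 4
  'and' -> 4
  'red' -> 3
  'cat' -> 5
  'her' -> 2

Encoded: [0, 4, 1, 4, 4, 3, 5, 2]


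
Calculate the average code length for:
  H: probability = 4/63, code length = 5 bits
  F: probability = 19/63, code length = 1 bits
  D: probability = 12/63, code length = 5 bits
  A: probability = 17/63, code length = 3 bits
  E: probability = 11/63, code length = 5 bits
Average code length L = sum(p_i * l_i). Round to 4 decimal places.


Weighted contributions p_i * l_i:
  H: (4/63) * 5 = 20/63
  F: (19/63) * 1 = 19/63
  D: (12/63) * 5 = 60/63
  A: (17/63) * 3 = 51/63
  E: (11/63) * 5 = 55/63
Sum = (20 + 19 + 60 + 51 + 55)/63 = 205/63

L = 205/63 = 3.2540 bits/symbol


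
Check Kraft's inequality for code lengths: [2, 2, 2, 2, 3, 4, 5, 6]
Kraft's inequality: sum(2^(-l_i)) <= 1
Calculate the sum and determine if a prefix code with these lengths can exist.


Sum = 2^(-2) + 2^(-2) + 2^(-2) + 2^(-2) + 2^(-3) + 2^(-4) + 2^(-5) + 2^(-6)
    = 0.25 + 0.25 + 0.25 + 0.25 + 0.125 + 0.0625 + 0.03125 + 0.015625
    = 79/64 = 1.234375
Since 1.234375 > 1, Kraft's inequality is NOT satisfied.
A prefix code with these lengths CANNOT exist.

Kraft sum = 1.234375. Not satisfied.


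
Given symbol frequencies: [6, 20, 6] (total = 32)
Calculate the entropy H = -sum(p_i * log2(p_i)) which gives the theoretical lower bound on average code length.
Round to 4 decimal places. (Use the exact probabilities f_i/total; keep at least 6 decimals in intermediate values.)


Per-symbol terms -p_i * log2(p_i) with p_i = f_i/32:
  p = 6/32 = 0.187500: log2(p) = -2.415037, -p*log2(p) = 0.452820
  p = 20/32 = 0.625000: log2(p) = -0.678072, -p*log2(p) = 0.423795
  p = 6/32 = 0.187500: log2(p) = -2.415037, -p*log2(p) = 0.452820
H = 0.452820 + 0.423795 + 0.452820 = 1.329435

H = 1.3294 bits/symbol


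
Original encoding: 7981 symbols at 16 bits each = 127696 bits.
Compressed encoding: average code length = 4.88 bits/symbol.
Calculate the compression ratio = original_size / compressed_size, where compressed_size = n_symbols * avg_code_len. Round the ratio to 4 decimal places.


original_size = n_symbols * orig_bits = 7981 * 16 = 127696 bits
compressed_size = n_symbols * avg_code_len = 7981 * 4.88 = 38947.28 bits
ratio = original_size / compressed_size = 127696 / 38947.28 = 3.2787

Compression ratio = 3.2787


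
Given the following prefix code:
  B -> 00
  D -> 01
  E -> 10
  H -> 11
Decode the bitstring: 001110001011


Decoding step by step:
Bits 00 -> B
Bits 11 -> H
Bits 10 -> E
Bits 00 -> B
Bits 10 -> E
Bits 11 -> H


Decoded message: BHEBEH


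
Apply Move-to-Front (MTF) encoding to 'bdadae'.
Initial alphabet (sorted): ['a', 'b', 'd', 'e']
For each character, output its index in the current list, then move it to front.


MTF encoding:
'b': index 1 in ['a', 'b', 'd', 'e'] -> ['b', 'a', 'd', 'e']
'd': index 2 in ['b', 'a', 'd', 'e'] -> ['d', 'b', 'a', 'e']
'a': index 2 in ['d', 'b', 'a', 'e'] -> ['a', 'd', 'b', 'e']
'd': index 1 in ['a', 'd', 'b', 'e'] -> ['d', 'a', 'b', 'e']
'a': index 1 in ['d', 'a', 'b', 'e'] -> ['a', 'd', 'b', 'e']
'e': index 3 in ['a', 'd', 'b', 'e'] -> ['e', 'a', 'd', 'b']


Output: [1, 2, 2, 1, 1, 3]


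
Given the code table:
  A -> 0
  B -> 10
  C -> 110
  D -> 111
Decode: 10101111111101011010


Decoding:
10 -> B
10 -> B
111 -> D
111 -> D
110 -> C
10 -> B
110 -> C
10 -> B


Result: BBDDCBCB


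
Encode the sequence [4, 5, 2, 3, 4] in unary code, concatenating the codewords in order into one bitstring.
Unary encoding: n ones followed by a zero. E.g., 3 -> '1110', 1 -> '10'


Encode each number as n ones followed by a terminating 0:
  4 -> 11110 (5 bits)
  5 -> 111110 (6 bits)
  2 -> 110 (3 bits)
  3 -> 1110 (4 bits)
  4 -> 11110 (5 bits)
Total length = 5 + 6 + 3 + 4 + 5 = 23 bits.

Unary([4, 5, 2, 3, 4]) = 11110111110110111011110 (23 bits)


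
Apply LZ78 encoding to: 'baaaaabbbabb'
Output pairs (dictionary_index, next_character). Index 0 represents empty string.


LZ78 encoding steps:
Dictionary: {0: ''}
Step 1: w='' (idx 0), next='b' -> output (0, 'b'), add 'b' as idx 1
Step 2: w='' (idx 0), next='a' -> output (0, 'a'), add 'a' as idx 2
Step 3: w='a' (idx 2), next='a' -> output (2, 'a'), add 'aa' as idx 3
Step 4: w='aa' (idx 3), next='b' -> output (3, 'b'), add 'aab' as idx 4
Step 5: w='b' (idx 1), next='b' -> output (1, 'b'), add 'bb' as idx 5
Step 6: w='a' (idx 2), next='b' -> output (2, 'b'), add 'ab' as idx 6
Step 7: w='b' (idx 1), end of input -> output (1, '')


Encoded: [(0, 'b'), (0, 'a'), (2, 'a'), (3, 'b'), (1, 'b'), (2, 'b'), (1, '')]


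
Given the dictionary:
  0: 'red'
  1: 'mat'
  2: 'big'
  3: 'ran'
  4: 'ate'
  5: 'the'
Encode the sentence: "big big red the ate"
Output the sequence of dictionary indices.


Look up each word in the dictionary:
  'big' -> 2
  'big' -> 2
  'red' -> 0
  'the' -> 5
  'ate' -> 4

Encoded: [2, 2, 0, 5, 4]


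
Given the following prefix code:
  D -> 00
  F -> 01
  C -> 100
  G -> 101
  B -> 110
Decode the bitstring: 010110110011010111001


Decoding step by step:
Bits 01 -> F
Bits 01 -> F
Bits 101 -> G
Bits 100 -> C
Bits 110 -> B
Bits 101 -> G
Bits 110 -> B
Bits 01 -> F


Decoded message: FFGCBGBF


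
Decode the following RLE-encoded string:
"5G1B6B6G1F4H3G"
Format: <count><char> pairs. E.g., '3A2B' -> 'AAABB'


Expanding each <count><char> pair:
  5G -> 'GGGGG'
  1B -> 'B'
  6B -> 'BBBBBB'
  6G -> 'GGGGGG'
  1F -> 'F'
  4H -> 'HHHH'
  3G -> 'GGG'

Decoded = GGGGGBBBBBBBGGGGGGFHHHHGGG


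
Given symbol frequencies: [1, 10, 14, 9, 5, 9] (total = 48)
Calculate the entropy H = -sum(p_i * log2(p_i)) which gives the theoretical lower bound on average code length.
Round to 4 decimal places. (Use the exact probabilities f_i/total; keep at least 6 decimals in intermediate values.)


Per-symbol terms -p_i * log2(p_i) with p_i = f_i/48:
  p = 1/48 = 0.020833: log2(p) = -5.584963, -p*log2(p) = 0.116353
  p = 10/48 = 0.208333: log2(p) = -2.263034, -p*log2(p) = 0.471466
  p = 14/48 = 0.291667: log2(p) = -1.777608, -p*log2(p) = 0.518469
  p = 9/48 = 0.187500: log2(p) = -2.415037, -p*log2(p) = 0.452820
  p = 5/48 = 0.104167: log2(p) = -3.263034, -p*log2(p) = 0.339899
  p = 9/48 = 0.187500: log2(p) = -2.415037, -p*log2(p) = 0.452820
H = 0.116353 + 0.471466 + 0.518469 + 0.452820 + 0.339899 + 0.452820 = 2.351827

H = 2.3518 bits/symbol


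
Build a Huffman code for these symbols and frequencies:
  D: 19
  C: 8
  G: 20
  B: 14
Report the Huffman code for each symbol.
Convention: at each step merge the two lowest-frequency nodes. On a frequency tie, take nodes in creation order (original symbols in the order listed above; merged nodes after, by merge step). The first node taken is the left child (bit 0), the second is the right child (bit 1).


Huffman tree construction:
Step 1: Merge C(8) + B(14) = 22
Step 2: Merge D(19) + G(20) = 39
Step 3: Merge (C+B)(22) + (D+G)(39) = 61
Read each symbol's code off the tree from the root (left child = 0, right child = 1).

Codes:
  D: 10 (length 2)
  C: 00 (length 2)
  G: 11 (length 2)
  B: 01 (length 2)
Average code length: 122/61 = 2.0000 bits/symbol


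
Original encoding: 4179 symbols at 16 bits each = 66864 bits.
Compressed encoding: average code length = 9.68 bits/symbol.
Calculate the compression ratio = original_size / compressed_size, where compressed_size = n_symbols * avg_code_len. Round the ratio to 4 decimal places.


original_size = n_symbols * orig_bits = 4179 * 16 = 66864 bits
compressed_size = n_symbols * avg_code_len = 4179 * 9.68 = 40452.72 bits
ratio = original_size / compressed_size = 66864 / 40452.72 = 1.6529

Compression ratio = 1.6529
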